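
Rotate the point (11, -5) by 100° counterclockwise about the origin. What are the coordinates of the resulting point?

Rotation matrix for 100°: [[cos 100°, -sin 100°], [sin 100°, cos 100°]] ≈ [[-0.173648, -0.984808], [0.984808, -0.173648]]
[[-0.173648, -0.984808], [0.984808, -0.173648]] × [11, -5]ᵀ ≈ [3.0139, 11.7011]ᵀ
Result: (3.0139, 11.7011)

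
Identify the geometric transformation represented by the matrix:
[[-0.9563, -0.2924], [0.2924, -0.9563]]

This matrix represents: rotation by 163° counterclockwise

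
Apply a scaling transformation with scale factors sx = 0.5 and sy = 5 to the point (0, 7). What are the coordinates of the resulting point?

Scaling matrix:
[[0.50, 0], [0, 5]]
Result: (0 × 0.5, 7 × 5) = (0, 35)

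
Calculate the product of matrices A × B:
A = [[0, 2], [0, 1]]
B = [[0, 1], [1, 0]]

Matrix multiplication:
C[0][0] = 0×0 + 2×1 = 2
C[0][1] = 0×1 + 2×0 = 0
C[1][0] = 0×0 + 1×1 = 1
C[1][1] = 0×1 + 1×0 = 0
Result: [[2, 0], [1, 0]]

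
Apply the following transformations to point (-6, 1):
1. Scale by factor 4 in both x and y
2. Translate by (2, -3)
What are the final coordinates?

Step 1: Scale (-6, 1) by 4 → (-24, 4)
Step 2: Translate by (2, -3) → (-22, 1)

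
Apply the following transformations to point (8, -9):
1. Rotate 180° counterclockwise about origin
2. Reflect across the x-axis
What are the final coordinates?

Step 1: Rotate 180° → (-8, 9)
Step 2: Reflect across x-axis → (-8, -9)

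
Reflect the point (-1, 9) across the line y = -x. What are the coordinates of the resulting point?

Reflection across line y = -x: (-1, 9) → (-9, 1)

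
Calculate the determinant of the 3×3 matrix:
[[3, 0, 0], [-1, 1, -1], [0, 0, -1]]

Expansion along first row:
det = 3·det([[1,-1],[0,-1]]) - 0·det([[-1,-1],[0,-1]]) + 0·det([[-1,1],[0,0]])
    = 3·(1·-1 - -1·0) - 0·(-1·-1 - -1·0) + 0·(-1·0 - 1·0)
    = 3·-1 - 0·1 + 0·0
    = -3 + 0 + 0 = -3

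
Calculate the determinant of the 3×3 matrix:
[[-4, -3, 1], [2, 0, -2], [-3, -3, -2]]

Expansion along first row:
det = -4·det([[0,-2],[-3,-2]]) - -3·det([[2,-2],[-3,-2]]) + 1·det([[2,0],[-3,-3]])
    = -4·(0·-2 - -2·-3) - -3·(2·-2 - -2·-3) + 1·(2·-3 - 0·-3)
    = -4·-6 - -3·-10 + 1·-6
    = 24 + -30 + -6 = -12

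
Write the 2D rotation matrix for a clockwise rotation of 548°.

Rotation matrix formula: [[cos θ, -sin θ], [sin θ, cos θ]]
A clockwise rotation by 548° is equivalent to a counterclockwise rotation by -548°.
For θ = -548°:
cos(-548°) = -0.9903
sin(-548°) = 0.1392
Result: [[-0.9903, -0.1392], [0.1392, -0.9903]]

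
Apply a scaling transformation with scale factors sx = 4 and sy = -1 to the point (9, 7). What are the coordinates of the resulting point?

Scaling matrix:
[[4, 0], [0, -1]]
Result: (9 × 4, 7 × -1) = (36, -7)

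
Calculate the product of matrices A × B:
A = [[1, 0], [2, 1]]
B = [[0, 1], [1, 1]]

Matrix multiplication:
C[0][0] = 1×0 + 0×1 = 0
C[0][1] = 1×1 + 0×1 = 1
C[1][0] = 2×0 + 1×1 = 1
C[1][1] = 2×1 + 1×1 = 3
Result: [[0, 1], [1, 3]]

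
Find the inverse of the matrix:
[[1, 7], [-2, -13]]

For [[a,b],[c,d]], inverse = (1/det)·[[d,-b],[-c,a]]
det = (1)(-13) - (7)(-2) = -13 - -14 = 1
Inverse = [[-13, -7], [2, 1]]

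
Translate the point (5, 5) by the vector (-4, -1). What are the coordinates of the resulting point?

Translation by (-4, -1) (homogeneous matrix [[1, 0, -4], [0, 1, -1], [0, 0, 1]]):
x' = 5 + -4 = 1
y' = 5 + -1 = 4
Result: (1, 4)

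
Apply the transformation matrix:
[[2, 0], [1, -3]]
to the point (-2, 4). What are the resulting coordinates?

Matrix multiplication:
[[2, 0], [1, -3]] × [-2, 4]ᵀ
= [(2)(-2) + (0)(4), (1)(-2) + (-3)(4)]ᵀ
= [-4, -14]ᵀ
Result: (-4, -14)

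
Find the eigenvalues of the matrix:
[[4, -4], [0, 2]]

Characteristic equation: det(A - λI) = 0
λ² - (trace)λ + (det) = 0
trace = 4 + 2 = 6, det = (4)(2) - (-4)(0) = 8
λ² - (6)λ + (8) = 0
λ = (6 ± √((6)² - 4·(8))) / 2 = (6 ± √4) / 2
Solving: λ = 2, 4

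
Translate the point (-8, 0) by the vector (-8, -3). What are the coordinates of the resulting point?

Translation by (-8, -3) (homogeneous matrix [[1, 0, -8], [0, 1, -3], [0, 0, 1]]):
x' = -8 + -8 = -16
y' = 0 + -3 = -3
Result: (-16, -3)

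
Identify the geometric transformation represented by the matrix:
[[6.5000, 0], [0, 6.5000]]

This matrix represents: uniform scaling by factor 6.5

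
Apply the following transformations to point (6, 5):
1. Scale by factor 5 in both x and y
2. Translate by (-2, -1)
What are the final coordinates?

Step 1: Scale (6, 5) by 5 → (30, 25)
Step 2: Translate by (-2, -1) → (28, 24)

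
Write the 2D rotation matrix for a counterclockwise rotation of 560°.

Rotation matrix formula: [[cos θ, -sin θ], [sin θ, cos θ]]
For θ = 560°:
cos(560°) = -0.9397
sin(560°) = -0.3420
Result: [[-0.9397, 0.3420], [-0.3420, -0.9397]]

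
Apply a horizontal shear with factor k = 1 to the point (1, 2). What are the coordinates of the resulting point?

Shear matrix for horizontal shear with factor k = 1:
[[1, 1], [0, 1]]
Result: (1, 2) → (3, 2)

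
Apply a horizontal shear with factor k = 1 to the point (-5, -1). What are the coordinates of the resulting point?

Shear matrix for horizontal shear with factor k = 1:
[[1, 1], [0, 1]]
Result: (-5, -1) → (-6, -1)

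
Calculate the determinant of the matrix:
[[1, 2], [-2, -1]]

For a 2×2 matrix [[a, b], [c, d]], det = ad - bc
det = (1)(-1) - (2)(-2) = -1 - -4 = 3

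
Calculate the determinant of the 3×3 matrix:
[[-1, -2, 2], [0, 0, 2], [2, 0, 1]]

Expansion along first row:
det = -1·det([[0,2],[0,1]]) - -2·det([[0,2],[2,1]]) + 2·det([[0,0],[2,0]])
    = -1·(0·1 - 2·0) - -2·(0·1 - 2·2) + 2·(0·0 - 0·2)
    = -1·0 - -2·-4 + 2·0
    = 0 + -8 + 0 = -8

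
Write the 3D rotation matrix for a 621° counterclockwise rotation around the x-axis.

Rotation matrix for counterclockwise 621° around x-axis:
cos(621°) = -0.1564, sin(621°) = -0.9877
Result: [[1, 0, 0], [0, -0.1564, 0.9877], [0, -0.9877, -0.1564]]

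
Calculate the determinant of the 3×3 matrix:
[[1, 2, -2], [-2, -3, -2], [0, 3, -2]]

Expansion along first row:
det = 1·det([[-3,-2],[3,-2]]) - 2·det([[-2,-2],[0,-2]]) + -2·det([[-2,-3],[0,3]])
    = 1·(-3·-2 - -2·3) - 2·(-2·-2 - -2·0) + -2·(-2·3 - -3·0)
    = 1·12 - 2·4 + -2·-6
    = 12 + -8 + 12 = 16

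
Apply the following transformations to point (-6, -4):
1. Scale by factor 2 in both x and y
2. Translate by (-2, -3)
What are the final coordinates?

Step 1: Scale (-6, -4) by 2 → (-12, -8)
Step 2: Translate by (-2, -3) → (-14, -11)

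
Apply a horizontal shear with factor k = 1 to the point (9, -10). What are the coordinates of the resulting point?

Shear matrix for horizontal shear with factor k = 1:
[[1, 1], [0, 1]]
Result: (9, -10) → (-1, -10)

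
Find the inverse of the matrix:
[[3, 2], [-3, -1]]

For [[a,b],[c,d]], inverse = (1/det)·[[d,-b],[-c,a]]
det = (3)(-1) - (2)(-3) = -3 - -6 = 3
Inverse = (1/3)·[[-1, -2], [3, 3]]
= [[-1/3, -2/3], [1, 1]]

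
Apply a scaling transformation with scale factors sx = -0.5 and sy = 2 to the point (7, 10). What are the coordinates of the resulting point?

Scaling matrix:
[[-0.50, 0], [0, 2]]
Result: (7 × -0.5, 10 × 2) = (-3.5, 20)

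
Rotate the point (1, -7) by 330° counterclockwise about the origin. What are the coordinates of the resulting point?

Rotation matrix for 330°: [[cos 330°, -sin 330°], [sin 330°, cos 330°]] ≈ [[0.866025, 0.500000], [-0.500000, 0.866025]]
[[0.866025, 0.500000], [-0.500000, 0.866025]] × [1, -7]ᵀ ≈ [-2.6340, -6.5622]ᵀ
Result: (-2.6340, -6.5622)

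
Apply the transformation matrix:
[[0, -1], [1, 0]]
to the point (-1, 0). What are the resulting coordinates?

Matrix multiplication:
[[0, -1], [1, 0]] × [-1, 0]ᵀ
= [(0)(-1) + (-1)(0), (1)(-1) + (0)(0)]ᵀ
= [0, -1]ᵀ
Result: (0, -1)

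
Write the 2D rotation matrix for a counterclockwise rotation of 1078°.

Rotation matrix formula: [[cos θ, -sin θ], [sin θ, cos θ]]
For θ = 1078°:
cos(1078°) = 0.9994
sin(1078°) = -0.0349
Result: [[0.9994, 0.0349], [-0.0349, 0.9994]]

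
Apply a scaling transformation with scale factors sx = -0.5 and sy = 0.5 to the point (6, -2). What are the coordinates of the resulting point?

Scaling matrix:
[[-0.50, 0], [0, 0.50]]
Result: (6 × -0.5, -2 × 0.5) = (-3, -1)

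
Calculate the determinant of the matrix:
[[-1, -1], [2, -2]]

For a 2×2 matrix [[a, b], [c, d]], det = ad - bc
det = (-1)(-2) - (-1)(2) = 2 - -2 = 4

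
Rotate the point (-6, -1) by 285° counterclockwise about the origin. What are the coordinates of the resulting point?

Rotation matrix for 285°: [[cos 285°, -sin 285°], [sin 285°, cos 285°]] ≈ [[0.258819, 0.965926], [-0.965926, 0.258819]]
[[0.258819, 0.965926], [-0.965926, 0.258819]] × [-6, -1]ᵀ ≈ [-2.5188, 5.5367]ᵀ
Result: (-2.5188, 5.5367)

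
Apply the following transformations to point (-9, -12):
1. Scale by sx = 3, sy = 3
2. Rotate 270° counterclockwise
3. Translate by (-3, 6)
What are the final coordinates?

Step 1: Scale → (-27, -36)
Step 2: Rotate 270° → (-36, 27)
Step 3: Translate → (-39, 33)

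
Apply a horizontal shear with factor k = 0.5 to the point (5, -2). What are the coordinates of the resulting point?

Shear matrix for horizontal shear with factor k = 0.5:
[[1, 0.50], [0, 1]]
Result: (5, -2) → (4, -2)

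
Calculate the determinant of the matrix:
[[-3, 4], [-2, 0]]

For a 2×2 matrix [[a, b], [c, d]], det = ad - bc
det = (-3)(0) - (4)(-2) = 0 - -8 = 8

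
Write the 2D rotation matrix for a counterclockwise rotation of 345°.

Rotation matrix formula: [[cos θ, -sin θ], [sin θ, cos θ]]
For θ = 345°:
cos(345°) = 0.9659
sin(345°) = -0.2588
Result: [[0.9659, 0.2588], [-0.2588, 0.9659]]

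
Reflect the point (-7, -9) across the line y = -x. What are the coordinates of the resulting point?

Reflection across line y = -x: (-7, -9) → (9, 7)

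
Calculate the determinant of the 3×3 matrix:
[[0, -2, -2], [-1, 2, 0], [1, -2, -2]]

Expansion along first row:
det = 0·det([[2,0],[-2,-2]]) - -2·det([[-1,0],[1,-2]]) + -2·det([[-1,2],[1,-2]])
    = 0·(2·-2 - 0·-2) - -2·(-1·-2 - 0·1) + -2·(-1·-2 - 2·1)
    = 0·-4 - -2·2 + -2·0
    = 0 + 4 + 0 = 4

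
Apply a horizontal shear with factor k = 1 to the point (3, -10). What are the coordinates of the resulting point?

Shear matrix for horizontal shear with factor k = 1:
[[1, 1], [0, 1]]
Result: (3, -10) → (-7, -10)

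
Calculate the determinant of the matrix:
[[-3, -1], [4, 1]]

For a 2×2 matrix [[a, b], [c, d]], det = ad - bc
det = (-3)(1) - (-1)(4) = -3 - -4 = 1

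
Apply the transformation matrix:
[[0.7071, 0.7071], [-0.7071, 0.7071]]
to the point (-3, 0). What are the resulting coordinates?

Matrix multiplication:
[[0.7071, 0.7071], [-0.7071, 0.7071]] × [-3, 0]ᵀ
= [(0.7071)(-3) + (0.7071)(0), (-0.7071)(-3) + (0.7071)(0)]ᵀ
= [-2.1213, 2.1213]ᵀ
Result: (-2.1213, 2.1213)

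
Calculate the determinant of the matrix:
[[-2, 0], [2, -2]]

For a 2×2 matrix [[a, b], [c, d]], det = ad - bc
det = (-2)(-2) - (0)(2) = 4 - 0 = 4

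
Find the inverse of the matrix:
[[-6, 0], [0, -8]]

For [[a,b],[c,d]], inverse = (1/det)·[[d,-b],[-c,a]]
det = (-6)(-8) - (0)(0) = 48 - 0 = 48
Inverse = (1/48)·[[-8, 0], [0, -6]]
= [[-1/6, 0], [0, -1/8]]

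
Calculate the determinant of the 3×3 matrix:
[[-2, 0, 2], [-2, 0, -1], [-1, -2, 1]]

Expansion along first row:
det = -2·det([[0,-1],[-2,1]]) - 0·det([[-2,-1],[-1,1]]) + 2·det([[-2,0],[-1,-2]])
    = -2·(0·1 - -1·-2) - 0·(-2·1 - -1·-1) + 2·(-2·-2 - 0·-1)
    = -2·-2 - 0·-3 + 2·4
    = 4 + 0 + 8 = 12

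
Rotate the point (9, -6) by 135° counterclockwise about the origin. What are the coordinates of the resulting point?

Rotation matrix for 135°: [[cos 135°, -sin 135°], [sin 135°, cos 135°]] ≈ [[-0.707107, -0.707107], [0.707107, -0.707107]]
[[-0.707107, -0.707107], [0.707107, -0.707107]] × [9, -6]ᵀ ≈ [-2.1213, 10.6066]ᵀ
Result: (-2.1213, 10.6066)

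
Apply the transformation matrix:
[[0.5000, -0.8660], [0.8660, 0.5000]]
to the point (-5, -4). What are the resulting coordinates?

Matrix multiplication:
[[0.5000, -0.8660], [0.8660, 0.5000]] × [-5, -4]ᵀ
= [(0.5000)(-5) + (-0.8660)(-4), (0.8660)(-5) + (0.5000)(-4)]ᵀ
= [0.9640, -6.3300]ᵀ
Result: (0.9640, -6.3300)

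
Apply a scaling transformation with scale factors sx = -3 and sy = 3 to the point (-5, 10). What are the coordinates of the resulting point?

Scaling matrix:
[[-3, 0], [0, 3]]
Result: (-5 × -3, 10 × 3) = (15, 30)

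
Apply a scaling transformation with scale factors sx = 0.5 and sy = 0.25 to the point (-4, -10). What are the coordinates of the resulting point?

Scaling matrix:
[[0.50, 0], [0, 0.25]]
Result: (-4 × 0.5, -10 × 0.25) = (-2, -2.5)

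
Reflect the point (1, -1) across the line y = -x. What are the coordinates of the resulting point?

Reflection across line y = -x: (1, -1) → (1, -1)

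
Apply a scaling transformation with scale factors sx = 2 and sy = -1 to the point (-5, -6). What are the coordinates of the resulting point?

Scaling matrix:
[[2, 0], [0, -1]]
Result: (-5 × 2, -6 × -1) = (-10, 6)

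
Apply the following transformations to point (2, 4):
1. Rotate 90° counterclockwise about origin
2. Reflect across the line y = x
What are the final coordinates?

Step 1: Rotate 90° → (-4, 2)
Step 2: Reflect across line y = x → (2, -4)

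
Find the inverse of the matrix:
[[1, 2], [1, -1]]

For [[a,b],[c,d]], inverse = (1/det)·[[d,-b],[-c,a]]
det = (1)(-1) - (2)(1) = -1 - 2 = -3
Inverse = (1/-3)·[[-1, -2], [-1, 1]]
= [[1/3, 2/3], [1/3, -1/3]]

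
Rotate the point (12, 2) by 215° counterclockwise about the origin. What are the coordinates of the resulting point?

Rotation matrix for 215°: [[cos 215°, -sin 215°], [sin 215°, cos 215°]] ≈ [[-0.819152, 0.573576], [-0.573576, -0.819152]]
[[-0.819152, 0.573576], [-0.573576, -0.819152]] × [12, 2]ᵀ ≈ [-8.6827, -8.5212]ᵀ
Result: (-8.6827, -8.5212)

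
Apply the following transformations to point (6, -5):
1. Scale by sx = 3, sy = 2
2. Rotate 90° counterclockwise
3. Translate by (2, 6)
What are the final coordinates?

Step 1: Scale → (18, -10)
Step 2: Rotate 90° → (10, 18)
Step 3: Translate → (12, 24)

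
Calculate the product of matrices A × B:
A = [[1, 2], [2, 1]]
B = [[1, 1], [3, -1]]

Matrix multiplication:
C[0][0] = 1×1 + 2×3 = 7
C[0][1] = 1×1 + 2×-1 = -1
C[1][0] = 2×1 + 1×3 = 5
C[1][1] = 2×1 + 1×-1 = 1
Result: [[7, -1], [5, 1]]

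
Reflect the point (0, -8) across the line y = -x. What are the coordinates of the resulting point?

Reflection across line y = -x: (0, -8) → (8, 0)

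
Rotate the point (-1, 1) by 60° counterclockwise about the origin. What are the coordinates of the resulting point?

Rotation matrix for 60°: [[cos 60°, -sin 60°], [sin 60°, cos 60°]] ≈ [[0.500000, -0.866025], [0.866025, 0.500000]]
[[0.500000, -0.866025], [0.866025, 0.500000]] × [-1, 1]ᵀ ≈ [-1.3660, -0.3660]ᵀ
Result: (-1.3660, -0.3660)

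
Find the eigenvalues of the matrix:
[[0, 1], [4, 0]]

Characteristic equation: det(A - λI) = 0
λ² - (trace)λ + (det) = 0
trace = 0 + 0 = 0, det = (0)(0) - (1)(4) = -4
λ² - (0)λ + (-4) = 0
λ = (0 ± √((0)² - 4·(-4))) / 2 = (0 ± √16) / 2
Solving: λ = -2, 2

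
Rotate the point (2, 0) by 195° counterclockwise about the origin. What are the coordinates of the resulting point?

Rotation matrix for 195°: [[cos 195°, -sin 195°], [sin 195°, cos 195°]] ≈ [[-0.965926, 0.258819], [-0.258819, -0.965926]]
[[-0.965926, 0.258819], [-0.258819, -0.965926]] × [2, 0]ᵀ ≈ [-1.9319, -0.5176]ᵀ
Result: (-1.9319, -0.5176)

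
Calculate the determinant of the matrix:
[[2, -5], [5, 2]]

For a 2×2 matrix [[a, b], [c, d]], det = ad - bc
det = (2)(2) - (-5)(5) = 4 - -25 = 29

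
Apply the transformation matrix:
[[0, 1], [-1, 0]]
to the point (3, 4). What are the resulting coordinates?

Matrix multiplication:
[[0, 1], [-1, 0]] × [3, 4]ᵀ
= [(0)(3) + (1)(4), (-1)(3) + (0)(4)]ᵀ
= [4, -3]ᵀ
Result: (4, -3)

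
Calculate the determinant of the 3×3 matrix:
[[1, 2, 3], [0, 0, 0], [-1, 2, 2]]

Expansion along first row:
det = 1·det([[0,0],[2,2]]) - 2·det([[0,0],[-1,2]]) + 3·det([[0,0],[-1,2]])
    = 1·(0·2 - 0·2) - 2·(0·2 - 0·-1) + 3·(0·2 - 0·-1)
    = 1·0 - 2·0 + 3·0
    = 0 + 0 + 0 = 0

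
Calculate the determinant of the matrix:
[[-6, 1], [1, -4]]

For a 2×2 matrix [[a, b], [c, d]], det = ad - bc
det = (-6)(-4) - (1)(1) = 24 - 1 = 23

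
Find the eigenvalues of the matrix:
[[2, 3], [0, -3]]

Characteristic equation: det(A - λI) = 0
λ² - (trace)λ + (det) = 0
trace = 2 + -3 = -1, det = (2)(-3) - (3)(0) = -6
λ² - (-1)λ + (-6) = 0
λ = (-1 ± √((-1)² - 4·(-6))) / 2 = (-1 ± √25) / 2
Solving: λ = -3, 2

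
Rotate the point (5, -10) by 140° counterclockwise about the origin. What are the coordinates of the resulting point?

Rotation matrix for 140°: [[cos 140°, -sin 140°], [sin 140°, cos 140°]] ≈ [[-0.766044, -0.642788], [0.642788, -0.766044]]
[[-0.766044, -0.642788], [0.642788, -0.766044]] × [5, -10]ᵀ ≈ [2.5977, 10.8744]ᵀ
Result: (2.5977, 10.8744)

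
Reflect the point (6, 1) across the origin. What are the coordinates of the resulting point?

Reflection across origin: (6, 1) → (-6, -1)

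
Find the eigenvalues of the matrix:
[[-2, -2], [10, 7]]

Characteristic equation: det(A - λI) = 0
λ² - (trace)λ + (det) = 0
trace = -2 + 7 = 5, det = (-2)(7) - (-2)(10) = 6
λ² - (5)λ + (6) = 0
λ = (5 ± √((5)² - 4·(6))) / 2 = (5 ± √1) / 2
Solving: λ = 2, 3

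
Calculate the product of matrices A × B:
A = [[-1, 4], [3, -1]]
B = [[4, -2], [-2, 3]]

Matrix multiplication:
C[0][0] = -1×4 + 4×-2 = -12
C[0][1] = -1×-2 + 4×3 = 14
C[1][0] = 3×4 + -1×-2 = 14
C[1][1] = 3×-2 + -1×3 = -9
Result: [[-12, 14], [14, -9]]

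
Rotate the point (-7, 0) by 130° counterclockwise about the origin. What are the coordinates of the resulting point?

Rotation matrix for 130°: [[cos 130°, -sin 130°], [sin 130°, cos 130°]] ≈ [[-0.642788, -0.766044], [0.766044, -0.642788]]
[[-0.642788, -0.766044], [0.766044, -0.642788]] × [-7, 0]ᵀ ≈ [4.4995, -5.3623]ᵀ
Result: (4.4995, -5.3623)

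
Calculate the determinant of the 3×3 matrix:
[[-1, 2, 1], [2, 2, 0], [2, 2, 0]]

Expansion along first row:
det = -1·det([[2,0],[2,0]]) - 2·det([[2,0],[2,0]]) + 1·det([[2,2],[2,2]])
    = -1·(2·0 - 0·2) - 2·(2·0 - 0·2) + 1·(2·2 - 2·2)
    = -1·0 - 2·0 + 1·0
    = 0 + 0 + 0 = 0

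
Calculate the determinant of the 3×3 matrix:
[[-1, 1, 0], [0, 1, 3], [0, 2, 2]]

Expansion along first row:
det = -1·det([[1,3],[2,2]]) - 1·det([[0,3],[0,2]]) + 0·det([[0,1],[0,2]])
    = -1·(1·2 - 3·2) - 1·(0·2 - 3·0) + 0·(0·2 - 1·0)
    = -1·-4 - 1·0 + 0·0
    = 4 + 0 + 0 = 4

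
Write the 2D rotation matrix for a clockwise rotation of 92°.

Rotation matrix formula: [[cos θ, -sin θ], [sin θ, cos θ]]
A clockwise rotation by 92° is equivalent to a counterclockwise rotation by -92°.
For θ = -92°:
cos(-92°) = -0.0349
sin(-92°) = -0.9994
Result: [[-0.0349, 0.9994], [-0.9994, -0.0349]]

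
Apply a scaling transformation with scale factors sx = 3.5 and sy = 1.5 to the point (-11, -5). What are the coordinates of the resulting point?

Scaling matrix:
[[3.50, 0], [0, 1.50]]
Result: (-11 × 3.5, -5 × 1.5) = (-38.5, -7.5)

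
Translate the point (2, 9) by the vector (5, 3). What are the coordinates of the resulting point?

Translation by (5, 3) (homogeneous matrix [[1, 0, 5], [0, 1, 3], [0, 0, 1]]):
x' = 2 + 5 = 7
y' = 9 + 3 = 12
Result: (7, 12)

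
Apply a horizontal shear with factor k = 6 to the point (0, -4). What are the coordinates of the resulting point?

Shear matrix for horizontal shear with factor k = 6:
[[1, 6], [0, 1]]
Result: (0, -4) → (-24, -4)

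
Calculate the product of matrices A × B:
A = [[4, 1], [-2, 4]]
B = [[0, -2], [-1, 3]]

Matrix multiplication:
C[0][0] = 4×0 + 1×-1 = -1
C[0][1] = 4×-2 + 1×3 = -5
C[1][0] = -2×0 + 4×-1 = -4
C[1][1] = -2×-2 + 4×3 = 16
Result: [[-1, -5], [-4, 16]]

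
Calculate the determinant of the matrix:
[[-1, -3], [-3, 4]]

For a 2×2 matrix [[a, b], [c, d]], det = ad - bc
det = (-1)(4) - (-3)(-3) = -4 - 9 = -13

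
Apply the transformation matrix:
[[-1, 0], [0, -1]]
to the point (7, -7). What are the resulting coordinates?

Matrix multiplication:
[[-1, 0], [0, -1]] × [7, -7]ᵀ
= [(-1)(7) + (0)(-7), (0)(7) + (-1)(-7)]ᵀ
= [-7, 7]ᵀ
Result: (-7, 7)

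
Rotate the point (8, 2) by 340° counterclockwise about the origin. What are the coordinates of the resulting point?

Rotation matrix for 340°: [[cos 340°, -sin 340°], [sin 340°, cos 340°]] ≈ [[0.939693, 0.342020], [-0.342020, 0.939693]]
[[0.939693, 0.342020], [-0.342020, 0.939693]] × [8, 2]ᵀ ≈ [8.2016, -0.8568]ᵀ
Result: (8.2016, -0.8568)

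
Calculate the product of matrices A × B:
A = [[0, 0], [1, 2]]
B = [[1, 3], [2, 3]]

Matrix multiplication:
C[0][0] = 0×1 + 0×2 = 0
C[0][1] = 0×3 + 0×3 = 0
C[1][0] = 1×1 + 2×2 = 5
C[1][1] = 1×3 + 2×3 = 9
Result: [[0, 0], [5, 9]]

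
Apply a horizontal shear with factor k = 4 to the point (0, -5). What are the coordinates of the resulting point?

Shear matrix for horizontal shear with factor k = 4:
[[1, 4], [0, 1]]
Result: (0, -5) → (-20, -5)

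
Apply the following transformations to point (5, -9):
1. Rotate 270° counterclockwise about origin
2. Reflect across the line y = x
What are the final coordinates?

Step 1: Rotate 270° → (-9, -5)
Step 2: Reflect across line y = x → (-5, -9)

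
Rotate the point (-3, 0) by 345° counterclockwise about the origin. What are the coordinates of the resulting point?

Rotation matrix for 345°: [[cos 345°, -sin 345°], [sin 345°, cos 345°]] ≈ [[0.965926, 0.258819], [-0.258819, 0.965926]]
[[0.965926, 0.258819], [-0.258819, 0.965926]] × [-3, 0]ᵀ ≈ [-2.8978, 0.7765]ᵀ
Result: (-2.8978, 0.7765)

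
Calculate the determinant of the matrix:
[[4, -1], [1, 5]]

For a 2×2 matrix [[a, b], [c, d]], det = ad - bc
det = (4)(5) - (-1)(1) = 20 - -1 = 21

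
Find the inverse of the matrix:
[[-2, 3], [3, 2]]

For [[a,b],[c,d]], inverse = (1/det)·[[d,-b],[-c,a]]
det = (-2)(2) - (3)(3) = -4 - 9 = -13
Inverse = (1/-13)·[[2, -3], [-3, -2]]
= [[-2/13, 3/13], [3/13, 2/13]]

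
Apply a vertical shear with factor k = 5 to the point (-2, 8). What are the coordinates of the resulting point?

Shear matrix for vertical shear with factor k = 5:
[[1, 0], [5, 1]]
Result: (-2, 8) → (-2, -2)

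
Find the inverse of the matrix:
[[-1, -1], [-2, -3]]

For [[a,b],[c,d]], inverse = (1/det)·[[d,-b],[-c,a]]
det = (-1)(-3) - (-1)(-2) = 3 - 2 = 1
Inverse = [[-3, 1], [2, -1]]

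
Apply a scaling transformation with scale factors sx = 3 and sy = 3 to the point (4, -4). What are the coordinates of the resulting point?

Scaling matrix:
[[3, 0], [0, 3]]
Result: (4 × 3, -4 × 3) = (12, -12)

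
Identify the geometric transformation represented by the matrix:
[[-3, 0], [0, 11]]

This matrix represents: non-uniform scaling by sx = -3, sy = 11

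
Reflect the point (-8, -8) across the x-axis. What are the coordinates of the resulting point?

Reflection across x-axis: (-8, -8) → (-8, 8)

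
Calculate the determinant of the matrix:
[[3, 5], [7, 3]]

For a 2×2 matrix [[a, b], [c, d]], det = ad - bc
det = (3)(3) - (5)(7) = 9 - 35 = -26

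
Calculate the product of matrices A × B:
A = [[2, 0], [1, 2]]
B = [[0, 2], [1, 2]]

Matrix multiplication:
C[0][0] = 2×0 + 0×1 = 0
C[0][1] = 2×2 + 0×2 = 4
C[1][0] = 1×0 + 2×1 = 2
C[1][1] = 1×2 + 2×2 = 6
Result: [[0, 4], [2, 6]]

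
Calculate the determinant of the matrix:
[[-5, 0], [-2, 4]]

For a 2×2 matrix [[a, b], [c, d]], det = ad - bc
det = (-5)(4) - (0)(-2) = -20 - 0 = -20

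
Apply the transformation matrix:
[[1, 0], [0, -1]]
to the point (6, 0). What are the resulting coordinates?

Matrix multiplication:
[[1, 0], [0, -1]] × [6, 0]ᵀ
= [(1)(6) + (0)(0), (0)(6) + (-1)(0)]ᵀ
= [6, 0]ᵀ
Result: (6, 0)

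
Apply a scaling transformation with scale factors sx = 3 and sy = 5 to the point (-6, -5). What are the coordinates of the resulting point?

Scaling matrix:
[[3, 0], [0, 5]]
Result: (-6 × 3, -5 × 5) = (-18, -25)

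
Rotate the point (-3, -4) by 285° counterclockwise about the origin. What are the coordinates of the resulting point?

Rotation matrix for 285°: [[cos 285°, -sin 285°], [sin 285°, cos 285°]] ≈ [[0.258819, 0.965926], [-0.965926, 0.258819]]
[[0.258819, 0.965926], [-0.965926, 0.258819]] × [-3, -4]ᵀ ≈ [-4.6402, 1.8625]ᵀ
Result: (-4.6402, 1.8625)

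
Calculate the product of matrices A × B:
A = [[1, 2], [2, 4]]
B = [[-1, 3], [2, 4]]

Matrix multiplication:
C[0][0] = 1×-1 + 2×2 = 3
C[0][1] = 1×3 + 2×4 = 11
C[1][0] = 2×-1 + 4×2 = 6
C[1][1] = 2×3 + 4×4 = 22
Result: [[3, 11], [6, 22]]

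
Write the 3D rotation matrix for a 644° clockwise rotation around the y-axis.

Rotation matrix for clockwise 644° around y-axis:
A clockwise rotation by 644° is a counterclockwise rotation by -644°.
cos(-644°) = 0.2419, sin(-644°) = 0.9703
Result: [[0.2419, 0, 0.9703], [0, 1, 0], [-0.9703, 0, 0.2419]]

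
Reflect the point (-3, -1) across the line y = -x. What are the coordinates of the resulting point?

Reflection across line y = -x: (-3, -1) → (1, 3)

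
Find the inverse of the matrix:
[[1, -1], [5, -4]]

For [[a,b],[c,d]], inverse = (1/det)·[[d,-b],[-c,a]]
det = (1)(-4) - (-1)(5) = -4 - -5 = 1
Inverse = [[-4, 1], [-5, 1]]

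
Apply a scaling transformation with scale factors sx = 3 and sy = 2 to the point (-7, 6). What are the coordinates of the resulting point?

Scaling matrix:
[[3, 0], [0, 2]]
Result: (-7 × 3, 6 × 2) = (-21, 12)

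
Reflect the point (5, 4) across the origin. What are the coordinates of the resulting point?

Reflection across origin: (5, 4) → (-5, -4)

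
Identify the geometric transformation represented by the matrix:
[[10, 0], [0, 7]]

This matrix represents: non-uniform scaling by sx = 10, sy = 7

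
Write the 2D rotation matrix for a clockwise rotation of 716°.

Rotation matrix formula: [[cos θ, -sin θ], [sin θ, cos θ]]
A clockwise rotation by 716° is equivalent to a counterclockwise rotation by -716°.
For θ = -716°:
cos(-716°) = 0.9976
sin(-716°) = 0.0698
Result: [[0.9976, -0.0698], [0.0698, 0.9976]]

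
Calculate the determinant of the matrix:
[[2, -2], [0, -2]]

For a 2×2 matrix [[a, b], [c, d]], det = ad - bc
det = (2)(-2) - (-2)(0) = -4 - 0 = -4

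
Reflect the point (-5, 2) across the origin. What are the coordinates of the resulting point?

Reflection across origin: (-5, 2) → (5, -2)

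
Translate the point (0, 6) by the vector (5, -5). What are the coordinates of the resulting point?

Translation by (5, -5) (homogeneous matrix [[1, 0, 5], [0, 1, -5], [0, 0, 1]]):
x' = 0 + 5 = 5
y' = 6 + -5 = 1
Result: (5, 1)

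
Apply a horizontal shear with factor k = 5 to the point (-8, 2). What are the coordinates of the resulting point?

Shear matrix for horizontal shear with factor k = 5:
[[1, 5], [0, 1]]
Result: (-8, 2) → (2, 2)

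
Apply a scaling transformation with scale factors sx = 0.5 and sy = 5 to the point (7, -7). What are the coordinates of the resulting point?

Scaling matrix:
[[0.50, 0], [0, 5]]
Result: (7 × 0.5, -7 × 5) = (3.5, -35)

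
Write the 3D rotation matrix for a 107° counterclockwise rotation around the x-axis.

Rotation matrix for counterclockwise 107° around x-axis:
cos(107°) = -0.2924, sin(107°) = 0.9563
Result: [[1, 0, 0], [0, -0.2924, -0.9563], [0, 0.9563, -0.2924]]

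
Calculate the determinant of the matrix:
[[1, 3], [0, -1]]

For a 2×2 matrix [[a, b], [c, d]], det = ad - bc
det = (1)(-1) - (3)(0) = -1 - 0 = -1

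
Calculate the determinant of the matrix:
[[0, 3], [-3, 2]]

For a 2×2 matrix [[a, b], [c, d]], det = ad - bc
det = (0)(2) - (3)(-3) = 0 - -9 = 9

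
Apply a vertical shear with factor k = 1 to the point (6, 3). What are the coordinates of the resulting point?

Shear matrix for vertical shear with factor k = 1:
[[1, 0], [1, 1]]
Result: (6, 3) → (6, 9)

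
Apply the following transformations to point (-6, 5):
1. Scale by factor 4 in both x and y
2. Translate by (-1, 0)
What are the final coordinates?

Step 1: Scale (-6, 5) by 4 → (-24, 20)
Step 2: Translate by (-1, 0) → (-25, 20)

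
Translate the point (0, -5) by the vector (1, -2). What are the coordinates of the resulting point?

Translation by (1, -2) (homogeneous matrix [[1, 0, 1], [0, 1, -2], [0, 0, 1]]):
x' = 0 + 1 = 1
y' = -5 + -2 = -7
Result: (1, -7)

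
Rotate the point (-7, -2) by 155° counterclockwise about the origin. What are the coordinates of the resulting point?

Rotation matrix for 155°: [[cos 155°, -sin 155°], [sin 155°, cos 155°]] ≈ [[-0.906308, -0.422618], [0.422618, -0.906308]]
[[-0.906308, -0.422618], [0.422618, -0.906308]] × [-7, -2]ᵀ ≈ [7.1894, -1.1457]ᵀ
Result: (7.1894, -1.1457)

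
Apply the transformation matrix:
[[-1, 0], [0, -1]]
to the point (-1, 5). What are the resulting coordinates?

Matrix multiplication:
[[-1, 0], [0, -1]] × [-1, 5]ᵀ
= [(-1)(-1) + (0)(5), (0)(-1) + (-1)(5)]ᵀ
= [1, -5]ᵀ
Result: (1, -5)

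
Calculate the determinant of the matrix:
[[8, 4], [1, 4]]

For a 2×2 matrix [[a, b], [c, d]], det = ad - bc
det = (8)(4) - (4)(1) = 32 - 4 = 28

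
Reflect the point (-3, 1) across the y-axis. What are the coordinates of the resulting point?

Reflection across y-axis: (-3, 1) → (3, 1)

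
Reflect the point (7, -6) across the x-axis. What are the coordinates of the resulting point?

Reflection across x-axis: (7, -6) → (7, 6)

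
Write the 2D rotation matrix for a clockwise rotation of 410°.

Rotation matrix formula: [[cos θ, -sin θ], [sin θ, cos θ]]
A clockwise rotation by 410° is equivalent to a counterclockwise rotation by -410°.
For θ = -410°:
cos(-410°) = 0.6428
sin(-410°) = -0.7660
Result: [[0.6428, 0.7660], [-0.7660, 0.6428]]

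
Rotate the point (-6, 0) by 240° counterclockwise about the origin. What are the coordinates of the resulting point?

Rotation matrix for 240°: [[cos 240°, -sin 240°], [sin 240°, cos 240°]] ≈ [[-0.500000, 0.866025], [-0.866025, -0.500000]]
[[-0.500000, 0.866025], [-0.866025, -0.500000]] × [-6, 0]ᵀ ≈ [3, 5.1962]ᵀ
Result: (3, 5.1962)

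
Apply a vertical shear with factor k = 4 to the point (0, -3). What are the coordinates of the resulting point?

Shear matrix for vertical shear with factor k = 4:
[[1, 0], [4, 1]]
Result: (0, -3) → (0, -3)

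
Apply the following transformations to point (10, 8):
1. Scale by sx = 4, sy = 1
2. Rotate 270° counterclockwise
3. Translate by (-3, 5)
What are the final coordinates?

Step 1: Scale → (40, 8)
Step 2: Rotate 270° → (8, -40)
Step 3: Translate → (5, -35)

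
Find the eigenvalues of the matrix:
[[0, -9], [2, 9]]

Characteristic equation: det(A - λI) = 0
λ² - (trace)λ + (det) = 0
trace = 0 + 9 = 9, det = (0)(9) - (-9)(2) = 18
λ² - (9)λ + (18) = 0
λ = (9 ± √((9)² - 4·(18))) / 2 = (9 ± √9) / 2
Solving: λ = 3, 6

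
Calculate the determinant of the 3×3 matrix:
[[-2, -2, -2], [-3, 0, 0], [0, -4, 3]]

Expansion along first row:
det = -2·det([[0,0],[-4,3]]) - -2·det([[-3,0],[0,3]]) + -2·det([[-3,0],[0,-4]])
    = -2·(0·3 - 0·-4) - -2·(-3·3 - 0·0) + -2·(-3·-4 - 0·0)
    = -2·0 - -2·-9 + -2·12
    = 0 + -18 + -24 = -42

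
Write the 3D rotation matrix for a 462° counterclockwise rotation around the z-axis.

Rotation matrix for counterclockwise 462° around z-axis:
cos(462°) = -0.2079, sin(462°) = 0.9781
Result: [[-0.2079, -0.9781, 0], [0.9781, -0.2079, 0], [0, 0, 1]]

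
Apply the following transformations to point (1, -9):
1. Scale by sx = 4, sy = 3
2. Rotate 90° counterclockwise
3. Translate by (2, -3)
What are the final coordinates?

Step 1: Scale → (4, -27)
Step 2: Rotate 90° → (27, 4)
Step 3: Translate → (29, 1)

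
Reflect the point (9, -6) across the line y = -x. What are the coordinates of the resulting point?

Reflection across line y = -x: (9, -6) → (6, -9)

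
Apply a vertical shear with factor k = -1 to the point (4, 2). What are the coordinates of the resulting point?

Shear matrix for vertical shear with factor k = -1:
[[1, 0], [-1, 1]]
Result: (4, 2) → (4, -2)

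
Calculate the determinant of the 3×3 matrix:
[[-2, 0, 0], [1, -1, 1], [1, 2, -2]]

Expansion along first row:
det = -2·det([[-1,1],[2,-2]]) - 0·det([[1,1],[1,-2]]) + 0·det([[1,-1],[1,2]])
    = -2·(-1·-2 - 1·2) - 0·(1·-2 - 1·1) + 0·(1·2 - -1·1)
    = -2·0 - 0·-3 + 0·3
    = 0 + 0 + 0 = 0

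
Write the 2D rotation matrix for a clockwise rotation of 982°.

Rotation matrix formula: [[cos θ, -sin θ], [sin θ, cos θ]]
A clockwise rotation by 982° is equivalent to a counterclockwise rotation by -982°.
For θ = -982°:
cos(-982°) = -0.1392
sin(-982°) = 0.9903
Result: [[-0.1392, -0.9903], [0.9903, -0.1392]]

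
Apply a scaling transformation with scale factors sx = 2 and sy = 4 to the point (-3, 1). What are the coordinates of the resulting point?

Scaling matrix:
[[2, 0], [0, 4]]
Result: (-3 × 2, 1 × 4) = (-6, 4)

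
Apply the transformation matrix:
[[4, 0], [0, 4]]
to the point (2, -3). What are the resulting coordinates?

Matrix multiplication:
[[4, 0], [0, 4]] × [2, -3]ᵀ
= [(4)(2) + (0)(-3), (0)(2) + (4)(-3)]ᵀ
= [8, -12]ᵀ
Result: (8, -12)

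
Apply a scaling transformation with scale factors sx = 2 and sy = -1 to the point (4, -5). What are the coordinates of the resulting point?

Scaling matrix:
[[2, 0], [0, -1]]
Result: (4 × 2, -5 × -1) = (8, 5)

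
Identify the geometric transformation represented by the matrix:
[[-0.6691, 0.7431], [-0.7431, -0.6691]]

This matrix represents: rotation by 228° counterclockwise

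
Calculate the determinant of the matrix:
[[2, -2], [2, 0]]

For a 2×2 matrix [[a, b], [c, d]], det = ad - bc
det = (2)(0) - (-2)(2) = 0 - -4 = 4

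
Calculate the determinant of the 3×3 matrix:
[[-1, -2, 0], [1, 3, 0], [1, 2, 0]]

Expansion along first row:
det = -1·det([[3,0],[2,0]]) - -2·det([[1,0],[1,0]]) + 0·det([[1,3],[1,2]])
    = -1·(3·0 - 0·2) - -2·(1·0 - 0·1) + 0·(1·2 - 3·1)
    = -1·0 - -2·0 + 0·-1
    = 0 + 0 + 0 = 0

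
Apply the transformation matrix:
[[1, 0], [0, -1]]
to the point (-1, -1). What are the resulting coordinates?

Matrix multiplication:
[[1, 0], [0, -1]] × [-1, -1]ᵀ
= [(1)(-1) + (0)(-1), (0)(-1) + (-1)(-1)]ᵀ
= [-1, 1]ᵀ
Result: (-1, 1)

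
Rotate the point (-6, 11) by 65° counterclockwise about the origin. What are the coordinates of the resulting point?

Rotation matrix for 65°: [[cos 65°, -sin 65°], [sin 65°, cos 65°]] ≈ [[0.422618, -0.906308], [0.906308, 0.422618]]
[[0.422618, -0.906308], [0.906308, 0.422618]] × [-6, 11]ᵀ ≈ [-12.5051, -0.7890]ᵀ
Result: (-12.5051, -0.7890)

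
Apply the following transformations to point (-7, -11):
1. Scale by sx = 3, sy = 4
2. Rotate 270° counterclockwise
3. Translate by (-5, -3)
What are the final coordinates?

Step 1: Scale → (-21, -44)
Step 2: Rotate 270° → (-44, 21)
Step 3: Translate → (-49, 18)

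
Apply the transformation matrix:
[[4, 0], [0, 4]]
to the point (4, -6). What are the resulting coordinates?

Matrix multiplication:
[[4, 0], [0, 4]] × [4, -6]ᵀ
= [(4)(4) + (0)(-6), (0)(4) + (4)(-6)]ᵀ
= [16, -24]ᵀ
Result: (16, -24)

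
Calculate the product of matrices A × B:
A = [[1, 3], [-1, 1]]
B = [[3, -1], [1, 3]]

Matrix multiplication:
C[0][0] = 1×3 + 3×1 = 6
C[0][1] = 1×-1 + 3×3 = 8
C[1][0] = -1×3 + 1×1 = -2
C[1][1] = -1×-1 + 1×3 = 4
Result: [[6, 8], [-2, 4]]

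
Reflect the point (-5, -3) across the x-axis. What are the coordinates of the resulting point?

Reflection across x-axis: (-5, -3) → (-5, 3)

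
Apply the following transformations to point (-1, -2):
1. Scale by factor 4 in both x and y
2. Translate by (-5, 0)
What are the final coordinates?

Step 1: Scale (-1, -2) by 4 → (-4, -8)
Step 2: Translate by (-5, 0) → (-9, -8)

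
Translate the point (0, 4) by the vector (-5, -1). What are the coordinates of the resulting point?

Translation by (-5, -1) (homogeneous matrix [[1, 0, -5], [0, 1, -1], [0, 0, 1]]):
x' = 0 + -5 = -5
y' = 4 + -1 = 3
Result: (-5, 3)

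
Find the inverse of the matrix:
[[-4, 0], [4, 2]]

For [[a,b],[c,d]], inverse = (1/det)·[[d,-b],[-c,a]]
det = (-4)(2) - (0)(4) = -8 - 0 = -8
Inverse = (1/-8)·[[2, 0], [-4, -4]]
= [[-1/4, 0], [1/2, 1/2]]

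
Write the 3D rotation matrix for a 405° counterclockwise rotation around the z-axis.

Rotation matrix for counterclockwise 405° around z-axis:
cos(405°) = √2/2, sin(405°) = √2/2
Result: [[√2/2, -√2/2, 0], [√2/2, √2/2, 0], [0, 0, 1]]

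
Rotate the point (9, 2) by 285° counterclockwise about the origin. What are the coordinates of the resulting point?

Rotation matrix for 285°: [[cos 285°, -sin 285°], [sin 285°, cos 285°]] ≈ [[0.258819, 0.965926], [-0.965926, 0.258819]]
[[0.258819, 0.965926], [-0.965926, 0.258819]] × [9, 2]ᵀ ≈ [4.2612, -8.1757]ᵀ
Result: (4.2612, -8.1757)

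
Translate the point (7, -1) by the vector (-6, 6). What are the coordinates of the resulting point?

Translation by (-6, 6) (homogeneous matrix [[1, 0, -6], [0, 1, 6], [0, 0, 1]]):
x' = 7 + -6 = 1
y' = -1 + 6 = 5
Result: (1, 5)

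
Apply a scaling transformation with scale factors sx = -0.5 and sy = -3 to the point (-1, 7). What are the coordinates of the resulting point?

Scaling matrix:
[[-0.50, 0], [0, -3]]
Result: (-1 × -0.5, 7 × -3) = (0.5, -21)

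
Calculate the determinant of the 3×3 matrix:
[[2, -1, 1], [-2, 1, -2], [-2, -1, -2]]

Expansion along first row:
det = 2·det([[1,-2],[-1,-2]]) - -1·det([[-2,-2],[-2,-2]]) + 1·det([[-2,1],[-2,-1]])
    = 2·(1·-2 - -2·-1) - -1·(-2·-2 - -2·-2) + 1·(-2·-1 - 1·-2)
    = 2·-4 - -1·0 + 1·4
    = -8 + 0 + 4 = -4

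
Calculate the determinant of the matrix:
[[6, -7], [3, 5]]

For a 2×2 matrix [[a, b], [c, d]], det = ad - bc
det = (6)(5) - (-7)(3) = 30 - -21 = 51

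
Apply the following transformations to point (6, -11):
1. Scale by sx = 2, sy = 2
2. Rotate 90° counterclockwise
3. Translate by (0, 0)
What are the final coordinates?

Step 1: Scale → (12, -22)
Step 2: Rotate 90° → (22, 12)
Step 3: Translate → (22, 12)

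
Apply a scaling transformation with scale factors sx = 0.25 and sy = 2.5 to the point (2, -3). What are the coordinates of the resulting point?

Scaling matrix:
[[0.25, 0], [0, 2.50]]
Result: (2 × 0.25, -3 × 2.5) = (0.5, -7.5)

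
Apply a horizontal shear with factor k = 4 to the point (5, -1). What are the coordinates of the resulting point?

Shear matrix for horizontal shear with factor k = 4:
[[1, 4], [0, 1]]
Result: (5, -1) → (1, -1)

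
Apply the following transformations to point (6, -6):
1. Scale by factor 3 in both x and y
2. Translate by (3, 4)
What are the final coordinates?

Step 1: Scale (6, -6) by 3 → (18, -18)
Step 2: Translate by (3, 4) → (21, -14)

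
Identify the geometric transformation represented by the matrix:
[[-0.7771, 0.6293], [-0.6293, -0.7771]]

This matrix represents: rotation by 219° counterclockwise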